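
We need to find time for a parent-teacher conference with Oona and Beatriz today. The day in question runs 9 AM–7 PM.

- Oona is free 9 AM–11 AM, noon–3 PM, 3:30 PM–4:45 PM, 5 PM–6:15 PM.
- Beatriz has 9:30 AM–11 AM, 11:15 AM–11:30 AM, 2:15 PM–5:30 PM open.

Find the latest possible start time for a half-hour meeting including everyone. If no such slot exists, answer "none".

17:00

Oona ∩ Beatriz: 09:30-11:00, 14:15-15:00, 15:30-16:45, 17:00-17:30.
The last common window of at least 30 minutes is 17:00-17:30; a 30-minute meeting can start as late as 17:00 and still end by 17:30.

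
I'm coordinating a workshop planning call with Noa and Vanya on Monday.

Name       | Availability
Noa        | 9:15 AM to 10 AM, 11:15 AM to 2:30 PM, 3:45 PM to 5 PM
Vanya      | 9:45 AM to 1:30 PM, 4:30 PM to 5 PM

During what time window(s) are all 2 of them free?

09:45-10:00, 11:15-13:30, 16:30-17:00

Noa ∩ Vanya: 09:45-10:00, 11:15-13:30, 16:30-17:00.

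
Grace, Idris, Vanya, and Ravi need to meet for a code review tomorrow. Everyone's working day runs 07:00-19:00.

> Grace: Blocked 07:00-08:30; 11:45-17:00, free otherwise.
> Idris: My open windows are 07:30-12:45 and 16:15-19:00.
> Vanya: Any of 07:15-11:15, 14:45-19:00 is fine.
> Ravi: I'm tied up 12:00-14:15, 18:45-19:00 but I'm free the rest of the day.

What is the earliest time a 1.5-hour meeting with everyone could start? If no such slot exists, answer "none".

08:30

Grace free: 08:30-11:45, 17:00-19:00 (invert busy blocks within the working day).
Idris free: 07:30-12:45, 16:15-19:00.
Vanya free: 07:15-11:15, 14:45-19:00.
Ravi free: 07:00-12:00, 14:15-18:45 (invert busy blocks within the working day).
Grace ∩ Idris: 08:30-11:45, 17:00-19:00.
Grace ∩ Idris ∩ Vanya: 08:30-11:15, 17:00-19:00.
Grace ∩ Idris ∩ Vanya ∩ Ravi: 08:30-11:15, 17:00-18:45.
Those are the intersection windows.
The first common window of at least 90 minutes is 08:30-11:15, so the earliest start is 08:30.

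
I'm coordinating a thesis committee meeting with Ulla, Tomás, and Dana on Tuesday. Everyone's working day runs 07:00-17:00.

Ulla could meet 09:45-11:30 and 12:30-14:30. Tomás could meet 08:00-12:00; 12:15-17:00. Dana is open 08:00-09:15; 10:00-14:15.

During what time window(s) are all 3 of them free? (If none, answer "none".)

Ulla ∩ Tomás: 09:45-11:30, 12:30-14:30.
Ulla ∩ Tomás ∩ Dana: 10:00-11:30, 12:30-14:15.

10:00-11:30, 12:30-14:15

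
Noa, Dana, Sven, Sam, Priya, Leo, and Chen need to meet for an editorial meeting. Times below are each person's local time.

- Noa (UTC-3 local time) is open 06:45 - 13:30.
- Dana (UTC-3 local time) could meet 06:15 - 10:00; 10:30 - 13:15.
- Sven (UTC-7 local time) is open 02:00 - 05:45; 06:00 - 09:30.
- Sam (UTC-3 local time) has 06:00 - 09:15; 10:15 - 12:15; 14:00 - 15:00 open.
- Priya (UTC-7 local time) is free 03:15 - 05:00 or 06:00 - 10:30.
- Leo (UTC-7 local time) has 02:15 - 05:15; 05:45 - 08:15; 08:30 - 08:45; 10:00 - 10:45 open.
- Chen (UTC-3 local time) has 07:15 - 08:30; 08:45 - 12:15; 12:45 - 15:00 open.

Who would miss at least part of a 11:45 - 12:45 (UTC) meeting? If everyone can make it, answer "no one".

Noa in UTC: 09:45-16:30 (add 3h to convert from UTC-3).
Dana in UTC: 09:15-13:00, 13:30-16:15 (add 3h to convert from UTC-3).
Sven in UTC: 09:00-12:45, 13:00-16:30 (add 7h to convert from UTC-7).
Sam in UTC: 09:00-12:15, 13:15-15:15, 17:00-18:00 (add 3h to convert from UTC-3).
Priya in UTC: 10:15-12:00, 13:00-17:30 (add 7h to convert from UTC-7).
Leo in UTC: 09:15-12:15, 12:45-15:15, 15:30-15:45, 17:00-17:45 (add 7h to convert from UTC-7).
Chen in UTC: 10:15-11:30, 11:45-15:15, 15:45-18:00 (add 3h to convert from UTC-3).
Noa: free for 11:45-12:45. Dana: free for 11:45-12:45. Sven: free for 11:45-12:45. Sam: not fully free for 11:45-12:45. Priya: not fully free for 11:45-12:45. Leo: not fully free for 11:45-12:45. Chen: free for 11:45-12:45.

Leo, Priya, Sam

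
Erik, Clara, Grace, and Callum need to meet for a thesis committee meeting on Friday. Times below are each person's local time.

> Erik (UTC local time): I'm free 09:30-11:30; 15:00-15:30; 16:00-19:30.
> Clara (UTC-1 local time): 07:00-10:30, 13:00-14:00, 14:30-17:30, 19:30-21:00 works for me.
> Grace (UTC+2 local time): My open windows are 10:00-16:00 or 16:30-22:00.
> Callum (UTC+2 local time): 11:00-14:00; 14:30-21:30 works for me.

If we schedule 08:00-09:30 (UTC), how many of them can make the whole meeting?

Erik in UTC: 09:30-11:30, 15:00-15:30, 16:00-19:30.
Clara in UTC: 08:00-11:30, 14:00-15:00, 15:30-18:30, 20:30-22:00 (add 1h to convert from UTC-1).
Grace in UTC: 08:00-14:00, 14:30-20:00 (subtract 2h to convert from UTC+2).
Callum in UTC: 09:00-12:00, 12:30-19:30 (subtract 2h to convert from UTC+2).
Clara and Grace can make the full 08:00-09:30 slot — that's 2.

2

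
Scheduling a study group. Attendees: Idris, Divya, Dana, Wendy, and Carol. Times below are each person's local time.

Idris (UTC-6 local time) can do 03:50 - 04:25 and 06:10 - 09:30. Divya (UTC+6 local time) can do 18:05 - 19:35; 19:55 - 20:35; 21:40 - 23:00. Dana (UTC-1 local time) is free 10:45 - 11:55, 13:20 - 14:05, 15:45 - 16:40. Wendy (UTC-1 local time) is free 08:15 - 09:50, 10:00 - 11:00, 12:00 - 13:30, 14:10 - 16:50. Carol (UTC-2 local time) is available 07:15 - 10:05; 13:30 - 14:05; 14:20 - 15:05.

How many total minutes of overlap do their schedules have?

0

Idris in UTC: 09:50-10:25, 12:10-15:30 (add 6h to convert from UTC-6).
Divya in UTC: 12:05-13:35, 13:55-14:35, 15:40-17:00 (subtract 6h to convert from UTC+6).
Dana in UTC: 11:45-12:55, 14:20-15:05, 16:45-17:40 (add 1h to convert from UTC-1).
Wendy in UTC: 09:15-10:50, 11:00-12:00, 13:00-14:30, 15:10-17:50 (add 1h to convert from UTC-1).
Carol in UTC: 09:15-12:05, 15:30-16:05, 16:20-17:05 (add 2h to convert from UTC-2).
Idris ∩ Divya: 12:10-13:35, 13:55-14:35.
Idris ∩ Divya ∩ Dana: 12:10-12:55, 14:20-14:35.
Idris ∩ Divya ∩ Dana ∩ Wendy: 14:20-14:30.
Idris ∩ Divya ∩ Dana ∩ Wendy ∩ Carol: ∅.
There is no time when everyone is free.
There is no common window, so the total is 0 minutes.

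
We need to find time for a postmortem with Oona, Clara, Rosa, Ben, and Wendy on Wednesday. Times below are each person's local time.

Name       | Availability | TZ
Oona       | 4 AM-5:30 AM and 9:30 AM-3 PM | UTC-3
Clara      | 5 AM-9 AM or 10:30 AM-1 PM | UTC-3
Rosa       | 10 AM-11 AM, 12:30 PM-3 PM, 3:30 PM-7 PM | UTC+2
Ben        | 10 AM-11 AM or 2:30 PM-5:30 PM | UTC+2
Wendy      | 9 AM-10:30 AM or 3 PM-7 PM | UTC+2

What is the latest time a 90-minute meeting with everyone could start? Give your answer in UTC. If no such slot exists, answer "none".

14:00

Oona in UTC: 07:00-08:30, 12:30-18:00 (add 3h to convert from UTC-3).
Clara in UTC: 08:00-12:00, 13:30-16:00 (add 3h to convert from UTC-3).
Rosa in UTC: 08:00-09:00, 10:30-13:00, 13:30-17:00 (subtract 2h to convert from UTC+2).
Ben in UTC: 08:00-09:00, 12:30-15:30 (subtract 2h to convert from UTC+2).
Wendy in UTC: 07:00-08:30, 13:00-17:00 (subtract 2h to convert from UTC+2).
Oona ∩ Clara: 08:00-08:30, 13:30-16:00.
Oona ∩ Clara ∩ Rosa: 08:00-08:30, 13:30-16:00.
Oona ∩ Clara ∩ Rosa ∩ Ben: 08:00-08:30, 13:30-15:30.
Oona ∩ Clara ∩ Rosa ∩ Ben ∩ Wendy: 08:00-08:30, 13:30-15:30.
The last common window of at least 90 minutes is 13:30-15:30; a 90-minute meeting can start as late as 14:00 and still end by 15:30.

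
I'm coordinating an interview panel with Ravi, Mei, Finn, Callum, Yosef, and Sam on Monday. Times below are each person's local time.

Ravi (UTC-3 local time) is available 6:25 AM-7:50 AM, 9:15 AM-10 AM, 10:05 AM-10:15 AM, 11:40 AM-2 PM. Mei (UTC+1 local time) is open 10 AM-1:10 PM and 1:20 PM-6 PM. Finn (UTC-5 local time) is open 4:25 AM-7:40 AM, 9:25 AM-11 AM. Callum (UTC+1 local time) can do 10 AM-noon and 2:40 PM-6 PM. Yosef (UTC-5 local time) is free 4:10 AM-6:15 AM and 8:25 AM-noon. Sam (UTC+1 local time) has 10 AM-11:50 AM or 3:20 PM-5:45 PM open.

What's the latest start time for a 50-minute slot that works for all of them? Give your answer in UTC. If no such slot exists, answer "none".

15:10

Ravi in UTC: 09:25-10:50, 12:15-13:00, 13:05-13:15, 14:40-17:00 (add 3h to convert from UTC-3).
Mei in UTC: 09:00-12:10, 12:20-17:00 (subtract 1h to convert from UTC+1).
Finn in UTC: 09:25-12:40, 14:25-16:00 (add 5h to convert from UTC-5).
Callum in UTC: 09:00-11:00, 13:40-17:00 (subtract 1h to convert from UTC+1).
Yosef in UTC: 09:10-11:15, 13:25-17:00 (add 5h to convert from UTC-5).
Sam in UTC: 09:00-10:50, 14:20-16:45 (subtract 1h to convert from UTC+1).
Ravi ∩ Mei: 09:25-10:50, 12:20-13:00, 13:05-13:15, 14:40-17:00.
Ravi ∩ Mei ∩ Finn: 09:25-10:50, 12:20-12:40, 14:40-16:00.
Ravi ∩ Mei ∩ Finn ∩ Callum: 09:25-10:50, 14:40-16:00.
Ravi ∩ Mei ∩ Finn ∩ Callum ∩ Yosef: 09:25-10:50, 14:40-16:00.
Ravi ∩ Mei ∩ Finn ∩ Callum ∩ Yosef ∩ Sam: 09:25-10:50, 14:40-16:00.
The last common window of at least 50 minutes is 14:40-16:00; a 50-minute meeting can start as late as 15:10 and still end by 16:00.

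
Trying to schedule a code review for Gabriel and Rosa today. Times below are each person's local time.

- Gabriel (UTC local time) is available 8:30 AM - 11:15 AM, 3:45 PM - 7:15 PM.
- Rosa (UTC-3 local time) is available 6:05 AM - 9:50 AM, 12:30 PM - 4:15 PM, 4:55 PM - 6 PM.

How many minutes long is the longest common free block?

Gabriel in UTC: 08:30-11:15, 15:45-19:15.
Rosa in UTC: 09:05-12:50, 15:30-19:15, 19:55-21:00 (add 3h to convert from UTC-3).
Gabriel ∩ Rosa: 09:05-11:15, 15:45-19:15.
So the common availability across everyone is 09:05-11:15, 15:45-19:15.
The longest is 15:45-19:15 at 210 minutes.

210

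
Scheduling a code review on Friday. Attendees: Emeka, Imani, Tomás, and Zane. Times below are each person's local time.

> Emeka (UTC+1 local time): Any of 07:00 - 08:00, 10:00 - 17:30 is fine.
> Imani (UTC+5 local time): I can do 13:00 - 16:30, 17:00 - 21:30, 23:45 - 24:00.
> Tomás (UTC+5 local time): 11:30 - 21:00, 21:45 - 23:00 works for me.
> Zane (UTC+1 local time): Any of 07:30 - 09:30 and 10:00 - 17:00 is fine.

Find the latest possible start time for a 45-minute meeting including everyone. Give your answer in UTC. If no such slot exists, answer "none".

15:15

Emeka in UTC: 06:00-07:00, 09:00-16:30 (subtract 1h to convert from UTC+1).
Imani in UTC: 08:00-11:30, 12:00-16:30, 18:45-19:00 (subtract 5h to convert from UTC+5).
Tomás in UTC: 06:30-16:00, 16:45-18:00 (subtract 5h to convert from UTC+5).
Zane in UTC: 06:30-08:30, 09:00-16:00 (subtract 1h to convert from UTC+1).
Emeka ∩ Imani: 09:00-11:30, 12:00-16:30.
Emeka ∩ Imani ∩ Tomás: 09:00-11:30, 12:00-16:00.
Emeka ∩ Imani ∩ Tomás ∩ Zane: 09:00-11:30, 12:00-16:00.
So the common availability across everyone is 09:00-11:30, 12:00-16:00.
The last common window of at least 45 minutes is 12:00-16:00; a 45-minute meeting can start as late as 15:15 and still end by 16:00.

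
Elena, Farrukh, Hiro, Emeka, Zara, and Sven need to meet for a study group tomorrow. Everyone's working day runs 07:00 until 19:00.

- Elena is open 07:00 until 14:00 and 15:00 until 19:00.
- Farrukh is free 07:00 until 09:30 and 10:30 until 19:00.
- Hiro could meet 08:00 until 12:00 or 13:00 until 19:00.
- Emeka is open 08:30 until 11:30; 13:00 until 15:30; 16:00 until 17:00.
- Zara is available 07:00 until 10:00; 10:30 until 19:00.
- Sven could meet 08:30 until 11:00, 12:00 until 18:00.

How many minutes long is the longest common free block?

Elena ∩ Farrukh: 07:00-09:30, 10:30-14:00, 15:00-19:00.
Elena ∩ Farrukh ∩ Hiro: 08:00-09:30, 10:30-12:00, 13:00-14:00, 15:00-19:00.
Elena ∩ Farrukh ∩ Hiro ∩ Emeka: 08:30-09:30, 10:30-11:30, 13:00-14:00, 15:00-15:30, 16:00-17:00.
Elena ∩ Farrukh ∩ Hiro ∩ Emeka ∩ Zara: 08:30-09:30, 10:30-11:30, 13:00-14:00, 15:00-15:30, 16:00-17:00.
Elena ∩ Farrukh ∩ Hiro ∩ Emeka ∩ Zara ∩ Sven: 08:30-09:30, 10:30-11:00, 13:00-14:00, 15:00-15:30, 16:00-17:00.
The longest is 08:30-09:30 at 60 minutes.

60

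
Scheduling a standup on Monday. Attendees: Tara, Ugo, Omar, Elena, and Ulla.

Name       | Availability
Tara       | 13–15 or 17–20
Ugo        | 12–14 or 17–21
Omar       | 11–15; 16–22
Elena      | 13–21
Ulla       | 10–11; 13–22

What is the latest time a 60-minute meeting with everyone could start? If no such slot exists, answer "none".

Tara ∩ Ugo: 13:00-14:00, 17:00-20:00.
Tara ∩ Ugo ∩ Omar: 13:00-14:00, 17:00-20:00.
Tara ∩ Ugo ∩ Omar ∩ Elena: 13:00-14:00, 17:00-20:00.
Tara ∩ Ugo ∩ Omar ∩ Elena ∩ Ulla: 13:00-14:00, 17:00-20:00.
Those are the intersection windows.
The last common window of at least 60 minutes is 17:00-20:00; a 60-minute meeting can start as late as 19:00 and still end by 20:00.

19:00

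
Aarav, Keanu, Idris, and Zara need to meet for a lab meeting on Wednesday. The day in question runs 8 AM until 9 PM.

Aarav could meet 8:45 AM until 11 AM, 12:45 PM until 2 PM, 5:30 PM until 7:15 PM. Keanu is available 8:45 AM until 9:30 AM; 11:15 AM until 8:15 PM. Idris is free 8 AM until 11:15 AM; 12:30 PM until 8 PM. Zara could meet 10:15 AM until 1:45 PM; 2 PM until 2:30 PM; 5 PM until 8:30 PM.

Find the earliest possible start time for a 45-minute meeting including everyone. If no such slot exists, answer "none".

12:45

Aarav ∩ Keanu: 08:45-09:30, 12:45-14:00, 17:30-19:15.
Aarav ∩ Keanu ∩ Idris: 08:45-09:30, 12:45-14:00, 17:30-19:15.
Aarav ∩ Keanu ∩ Idris ∩ Zara: 12:45-13:45, 17:30-19:15.
Those are the intersection windows.
The first common window of at least 45 minutes is 12:45-13:45, so the earliest start is 12:45.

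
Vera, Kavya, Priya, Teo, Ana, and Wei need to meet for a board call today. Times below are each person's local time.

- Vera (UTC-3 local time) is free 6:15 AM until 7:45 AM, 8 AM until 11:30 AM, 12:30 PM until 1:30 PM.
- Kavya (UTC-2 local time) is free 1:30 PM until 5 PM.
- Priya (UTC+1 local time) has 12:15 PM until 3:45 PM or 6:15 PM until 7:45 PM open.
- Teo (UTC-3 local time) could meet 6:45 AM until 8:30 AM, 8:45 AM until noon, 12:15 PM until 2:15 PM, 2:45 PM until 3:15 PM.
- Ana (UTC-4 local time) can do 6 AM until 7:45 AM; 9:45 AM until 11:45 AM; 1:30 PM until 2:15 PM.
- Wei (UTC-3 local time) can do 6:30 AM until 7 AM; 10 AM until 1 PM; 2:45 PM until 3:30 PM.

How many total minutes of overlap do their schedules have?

Vera in UTC: 09:15-10:45, 11:00-14:30, 15:30-16:30 (add 3h to convert from UTC-3).
Kavya in UTC: 15:30-19:00 (add 2h to convert from UTC-2).
Priya in UTC: 11:15-14:45, 17:15-18:45 (subtract 1h to convert from UTC+1).
Teo in UTC: 09:45-11:30, 11:45-15:00, 15:15-17:15, 17:45-18:15 (add 3h to convert from UTC-3).
Ana in UTC: 10:00-11:45, 13:45-15:45, 17:30-18:15 (add 4h to convert from UTC-4).
Wei in UTC: 09:30-10:00, 13:00-16:00, 17:45-18:30 (add 3h to convert from UTC-3).
Vera ∩ Kavya: 15:30-16:30.
Vera ∩ Kavya ∩ Priya: ∅.
Vera ∩ Kavya ∩ Priya ∩ Teo: ∅.
Vera ∩ Kavya ∩ Priya ∩ Teo ∩ Ana: ∅.
Vera ∩ Kavya ∩ Priya ∩ Teo ∩ Ana ∩ Wei: ∅.
There is no time when everyone is free.
There is no common window, so the total is 0 minutes.

0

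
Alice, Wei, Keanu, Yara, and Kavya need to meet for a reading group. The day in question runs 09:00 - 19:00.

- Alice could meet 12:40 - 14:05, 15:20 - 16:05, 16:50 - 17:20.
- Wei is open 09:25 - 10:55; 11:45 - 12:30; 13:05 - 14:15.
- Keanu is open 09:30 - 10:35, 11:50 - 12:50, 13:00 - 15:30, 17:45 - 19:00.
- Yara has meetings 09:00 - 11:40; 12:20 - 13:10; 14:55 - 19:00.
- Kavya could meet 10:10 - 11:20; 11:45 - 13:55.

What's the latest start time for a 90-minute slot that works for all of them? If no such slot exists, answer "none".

Alice free: 12:40-14:05, 15:20-16:05, 16:50-17:20.
Wei free: 09:25-10:55, 11:45-12:30, 13:05-14:15.
Keanu free: 09:30-10:35, 11:50-12:50, 13:00-15:30, 17:45-19:00.
Yara free: 11:40-12:20, 13:10-14:55 (invert busy blocks within the working day).
Kavya free: 10:10-11:20, 11:45-13:55.
Alice ∩ Wei: 13:05-14:05.
Alice ∩ Wei ∩ Keanu: 13:05-14:05.
Alice ∩ Wei ∩ Keanu ∩ Yara: 13:10-14:05.
Alice ∩ Wei ∩ Keanu ∩ Yara ∩ Kavya: 13:10-13:55.
Those are the intersection windows.
No common window is at least 90 minutes long.

none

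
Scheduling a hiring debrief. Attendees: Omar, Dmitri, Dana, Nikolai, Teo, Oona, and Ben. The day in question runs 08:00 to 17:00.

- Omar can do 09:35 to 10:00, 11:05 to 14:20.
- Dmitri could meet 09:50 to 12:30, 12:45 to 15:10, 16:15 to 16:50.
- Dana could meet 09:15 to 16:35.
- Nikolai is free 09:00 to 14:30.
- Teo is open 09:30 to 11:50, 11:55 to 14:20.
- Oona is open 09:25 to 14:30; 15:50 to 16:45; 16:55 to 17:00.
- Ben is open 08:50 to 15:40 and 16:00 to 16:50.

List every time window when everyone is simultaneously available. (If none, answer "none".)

09:50-10:00, 11:05-11:50, 11:55-12:30, 12:45-14:20

Omar ∩ Dmitri: 09:50-10:00, 11:05-12:30, 12:45-14:20.
Omar ∩ Dmitri ∩ Dana: 09:50-10:00, 11:05-12:30, 12:45-14:20.
Omar ∩ Dmitri ∩ Dana ∩ Nikolai: 09:50-10:00, 11:05-12:30, 12:45-14:20.
Omar ∩ Dmitri ∩ Dana ∩ Nikolai ∩ Teo: 09:50-10:00, 11:05-11:50, 11:55-12:30, 12:45-14:20.
Omar ∩ Dmitri ∩ Dana ∩ Nikolai ∩ Teo ∩ Oona: 09:50-10:00, 11:05-11:50, 11:55-12:30, 12:45-14:20.
Omar ∩ Dmitri ∩ Dana ∩ Nikolai ∩ Teo ∩ Oona ∩ Ben: 09:50-10:00, 11:05-11:50, 11:55-12:30, 12:45-14:20.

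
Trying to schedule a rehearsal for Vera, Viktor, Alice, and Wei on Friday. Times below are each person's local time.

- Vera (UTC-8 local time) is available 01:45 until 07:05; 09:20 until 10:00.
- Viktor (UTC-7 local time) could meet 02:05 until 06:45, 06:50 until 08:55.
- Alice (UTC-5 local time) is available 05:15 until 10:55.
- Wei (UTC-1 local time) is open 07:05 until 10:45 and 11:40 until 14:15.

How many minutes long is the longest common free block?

Vera in UTC: 09:45-15:05, 17:20-18:00 (add 8h to convert from UTC-8).
Viktor in UTC: 09:05-13:45, 13:50-15:55 (add 7h to convert from UTC-7).
Alice in UTC: 10:15-15:55 (add 5h to convert from UTC-5).
Wei in UTC: 08:05-11:45, 12:40-15:15 (add 1h to convert from UTC-1).
Vera ∩ Viktor: 09:45-13:45, 13:50-15:05.
Vera ∩ Viktor ∩ Alice: 10:15-13:45, 13:50-15:05.
Vera ∩ Viktor ∩ Alice ∩ Wei: 10:15-11:45, 12:40-13:45, 13:50-15:05.
So the common availability across everyone is 10:15-11:45, 12:40-13:45, 13:50-15:05.
The longest is 10:15-11:45 at 90 minutes.

90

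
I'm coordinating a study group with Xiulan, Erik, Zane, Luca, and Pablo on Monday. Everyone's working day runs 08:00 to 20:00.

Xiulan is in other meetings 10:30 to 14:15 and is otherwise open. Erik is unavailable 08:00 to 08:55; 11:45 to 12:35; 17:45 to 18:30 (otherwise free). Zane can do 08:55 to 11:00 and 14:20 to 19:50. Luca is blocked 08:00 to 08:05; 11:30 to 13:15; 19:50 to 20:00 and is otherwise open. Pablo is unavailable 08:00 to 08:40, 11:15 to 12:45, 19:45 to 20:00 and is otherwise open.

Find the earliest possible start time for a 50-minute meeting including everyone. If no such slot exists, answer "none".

Xiulan free: 08:00-10:30, 14:15-20:00 (invert busy blocks within the working day).
Erik free: 08:55-11:45, 12:35-17:45, 18:30-20:00 (invert busy blocks within the working day).
Zane free: 08:55-11:00, 14:20-19:50.
Luca free: 08:05-11:30, 13:15-19:50 (invert busy blocks within the working day).
Pablo free: 08:40-11:15, 12:45-19:45 (invert busy blocks within the working day).
Xiulan ∩ Erik: 08:55-10:30, 14:15-17:45, 18:30-20:00.
Xiulan ∩ Erik ∩ Zane: 08:55-10:30, 14:20-17:45, 18:30-19:50.
Xiulan ∩ Erik ∩ Zane ∩ Luca: 08:55-10:30, 14:20-17:45, 18:30-19:50.
Xiulan ∩ Erik ∩ Zane ∩ Luca ∩ Pablo: 08:55-10:30, 14:20-17:45, 18:30-19:45.
The first common window of at least 50 minutes is 08:55-10:30, so the earliest start is 08:55.

08:55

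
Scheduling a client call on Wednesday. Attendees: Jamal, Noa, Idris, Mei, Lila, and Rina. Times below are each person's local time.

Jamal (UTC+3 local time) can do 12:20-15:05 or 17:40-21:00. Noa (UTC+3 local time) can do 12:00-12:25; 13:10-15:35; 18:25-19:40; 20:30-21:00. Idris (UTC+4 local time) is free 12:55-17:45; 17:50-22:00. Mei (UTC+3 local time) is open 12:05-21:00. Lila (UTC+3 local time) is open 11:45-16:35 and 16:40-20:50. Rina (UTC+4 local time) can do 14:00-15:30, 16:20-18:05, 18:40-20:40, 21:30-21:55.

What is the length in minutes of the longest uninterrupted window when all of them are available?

80

Jamal in UTC: 09:20-12:05, 14:40-18:00 (subtract 3h to convert from UTC+3).
Noa in UTC: 09:00-09:25, 10:10-12:35, 15:25-16:40, 17:30-18:00 (subtract 3h to convert from UTC+3).
Idris in UTC: 08:55-13:45, 13:50-18:00 (subtract 4h to convert from UTC+4).
Mei in UTC: 09:05-18:00 (subtract 3h to convert from UTC+3).
Lila in UTC: 08:45-13:35, 13:40-17:50 (subtract 3h to convert from UTC+3).
Rina in UTC: 10:00-11:30, 12:20-14:05, 14:40-16:40, 17:30-17:55 (subtract 4h to convert from UTC+4).
Jamal ∩ Noa: 09:20-09:25, 10:10-12:05, 15:25-16:40, 17:30-18:00.
Jamal ∩ Noa ∩ Idris: 09:20-09:25, 10:10-12:05, 15:25-16:40, 17:30-18:00.
Jamal ∩ Noa ∩ Idris ∩ Mei: 09:20-09:25, 10:10-12:05, 15:25-16:40, 17:30-18:00.
Jamal ∩ Noa ∩ Idris ∩ Mei ∩ Lila: 09:20-09:25, 10:10-12:05, 15:25-16:40, 17:30-17:50.
Jamal ∩ Noa ∩ Idris ∩ Mei ∩ Lila ∩ Rina: 10:10-11:30, 15:25-16:40, 17:30-17:50.
Those are the intersection windows.
The longest is 10:10-11:30 at 80 minutes.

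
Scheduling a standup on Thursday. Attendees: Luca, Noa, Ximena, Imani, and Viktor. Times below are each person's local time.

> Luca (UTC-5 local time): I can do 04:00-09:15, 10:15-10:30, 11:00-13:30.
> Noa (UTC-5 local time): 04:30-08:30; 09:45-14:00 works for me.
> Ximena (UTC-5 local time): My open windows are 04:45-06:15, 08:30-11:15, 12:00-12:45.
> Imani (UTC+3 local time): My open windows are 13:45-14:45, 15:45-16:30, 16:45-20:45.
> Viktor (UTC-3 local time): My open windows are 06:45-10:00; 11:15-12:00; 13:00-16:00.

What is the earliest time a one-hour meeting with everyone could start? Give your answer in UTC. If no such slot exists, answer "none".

Luca in UTC: 09:00-14:15, 15:15-15:30, 16:00-18:30 (add 5h to convert from UTC-5).
Noa in UTC: 09:30-13:30, 14:45-19:00 (add 5h to convert from UTC-5).
Ximena in UTC: 09:45-11:15, 13:30-16:15, 17:00-17:45 (add 5h to convert from UTC-5).
Imani in UTC: 10:45-11:45, 12:45-13:30, 13:45-17:45 (subtract 3h to convert from UTC+3).
Viktor in UTC: 09:45-13:00, 14:15-15:00, 16:00-19:00 (add 3h to convert from UTC-3).
Luca ∩ Noa: 09:30-13:30, 15:15-15:30, 16:00-18:30.
Luca ∩ Noa ∩ Ximena: 09:45-11:15, 15:15-15:30, 16:00-16:15, 17:00-17:45.
Luca ∩ Noa ∩ Ximena ∩ Imani: 10:45-11:15, 15:15-15:30, 16:00-16:15, 17:00-17:45.
Luca ∩ Noa ∩ Ximena ∩ Imani ∩ Viktor: 10:45-11:15, 16:00-16:15, 17:00-17:45.
So the common availability across everyone is 10:45-11:15, 16:00-16:15, 17:00-17:45.
No common window is at least 60 minutes long.

none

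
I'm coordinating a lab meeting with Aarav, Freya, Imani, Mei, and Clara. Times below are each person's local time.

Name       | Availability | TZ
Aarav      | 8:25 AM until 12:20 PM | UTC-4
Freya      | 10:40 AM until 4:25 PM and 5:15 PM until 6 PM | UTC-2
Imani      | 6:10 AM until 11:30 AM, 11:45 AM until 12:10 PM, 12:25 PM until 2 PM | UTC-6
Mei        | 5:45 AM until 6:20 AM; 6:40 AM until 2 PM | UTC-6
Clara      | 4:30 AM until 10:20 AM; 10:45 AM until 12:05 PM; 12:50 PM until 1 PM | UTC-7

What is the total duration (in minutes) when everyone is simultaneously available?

220

Aarav in UTC: 12:25-16:20 (add 4h to convert from UTC-4).
Freya in UTC: 12:40-18:25, 19:15-20:00 (add 2h to convert from UTC-2).
Imani in UTC: 12:10-17:30, 17:45-18:10, 18:25-20:00 (add 6h to convert from UTC-6).
Mei in UTC: 11:45-12:20, 12:40-20:00 (add 6h to convert from UTC-6).
Clara in UTC: 11:30-17:20, 17:45-19:05, 19:50-20:00 (add 7h to convert from UTC-7).
Aarav ∩ Freya: 12:40-16:20.
Aarav ∩ Freya ∩ Imani: 12:40-16:20.
Aarav ∩ Freya ∩ Imani ∩ Mei: 12:40-16:20.
Aarav ∩ Freya ∩ Imani ∩ Mei ∩ Clara: 12:40-16:20.
So the common availability across everyone is 12:40-16:20.
That's a single block of 220 minutes.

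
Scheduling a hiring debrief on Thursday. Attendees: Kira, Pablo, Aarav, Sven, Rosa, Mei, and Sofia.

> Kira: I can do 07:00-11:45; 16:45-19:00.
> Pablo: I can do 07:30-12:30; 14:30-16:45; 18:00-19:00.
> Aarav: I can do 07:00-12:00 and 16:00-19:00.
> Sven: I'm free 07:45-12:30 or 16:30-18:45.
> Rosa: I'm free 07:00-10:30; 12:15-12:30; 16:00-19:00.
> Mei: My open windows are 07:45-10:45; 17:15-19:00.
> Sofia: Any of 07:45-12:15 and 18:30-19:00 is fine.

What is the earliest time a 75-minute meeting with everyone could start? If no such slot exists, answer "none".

07:45

Kira ∩ Pablo: 07:30-11:45, 18:00-19:00.
Kira ∩ Pablo ∩ Aarav: 07:30-11:45, 18:00-19:00.
Kira ∩ Pablo ∩ Aarav ∩ Sven: 07:45-11:45, 18:00-18:45.
Kira ∩ Pablo ∩ Aarav ∩ Sven ∩ Rosa: 07:45-10:30, 18:00-18:45.
Kira ∩ Pablo ∩ Aarav ∩ Sven ∩ Rosa ∩ Mei: 07:45-10:30, 18:00-18:45.
Kira ∩ Pablo ∩ Aarav ∩ Sven ∩ Rosa ∩ Mei ∩ Sofia: 07:45-10:30, 18:30-18:45.
The first common window of at least 75 minutes is 07:45-10:30, so the earliest start is 07:45.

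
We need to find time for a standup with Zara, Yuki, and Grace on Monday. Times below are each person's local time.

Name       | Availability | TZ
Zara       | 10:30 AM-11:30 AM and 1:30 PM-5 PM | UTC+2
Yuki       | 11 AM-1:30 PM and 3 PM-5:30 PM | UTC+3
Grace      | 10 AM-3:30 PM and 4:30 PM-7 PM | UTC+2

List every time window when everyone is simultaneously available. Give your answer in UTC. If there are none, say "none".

Zara in UTC: 08:30-09:30, 11:30-15:00 (subtract 2h to convert from UTC+2).
Yuki in UTC: 08:00-10:30, 12:00-14:30 (subtract 3h to convert from UTC+3).
Grace in UTC: 08:00-13:30, 14:30-17:00 (subtract 2h to convert from UTC+2).
Zara ∩ Yuki: 08:30-09:30, 12:00-14:30.
Zara ∩ Yuki ∩ Grace: 08:30-09:30, 12:00-13:30.
Those are the intersection windows.

08:30-09:30, 12:00-13:30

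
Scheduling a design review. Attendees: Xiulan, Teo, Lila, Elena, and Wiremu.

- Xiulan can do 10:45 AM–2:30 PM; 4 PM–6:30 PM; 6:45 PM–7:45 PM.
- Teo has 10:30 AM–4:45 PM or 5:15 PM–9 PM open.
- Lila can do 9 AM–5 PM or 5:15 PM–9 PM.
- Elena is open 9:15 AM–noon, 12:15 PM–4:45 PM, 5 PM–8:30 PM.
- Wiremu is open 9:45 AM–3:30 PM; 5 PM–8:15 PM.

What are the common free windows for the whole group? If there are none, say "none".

10:45-12:00, 12:15-14:30, 17:15-18:30, 18:45-19:45

Xiulan ∩ Teo: 10:45-14:30, 16:00-16:45, 17:15-18:30, 18:45-19:45.
Xiulan ∩ Teo ∩ Lila: 10:45-14:30, 16:00-16:45, 17:15-18:30, 18:45-19:45.
Xiulan ∩ Teo ∩ Lila ∩ Elena: 10:45-12:00, 12:15-14:30, 16:00-16:45, 17:15-18:30, 18:45-19:45.
Xiulan ∩ Teo ∩ Lila ∩ Elena ∩ Wiremu: 10:45-12:00, 12:15-14:30, 17:15-18:30, 18:45-19:45.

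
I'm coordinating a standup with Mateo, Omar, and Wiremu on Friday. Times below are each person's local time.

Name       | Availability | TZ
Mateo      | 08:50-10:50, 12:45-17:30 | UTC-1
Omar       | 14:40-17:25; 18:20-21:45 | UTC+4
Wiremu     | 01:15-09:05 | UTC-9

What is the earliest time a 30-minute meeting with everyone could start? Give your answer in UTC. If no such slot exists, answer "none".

Mateo in UTC: 09:50-11:50, 13:45-18:30 (add 1h to convert from UTC-1).
Omar in UTC: 10:40-13:25, 14:20-17:45 (subtract 4h to convert from UTC+4).
Wiremu in UTC: 10:15-18:05 (add 9h to convert from UTC-9).
Mateo ∩ Omar: 10:40-11:50, 14:20-17:45.
Mateo ∩ Omar ∩ Wiremu: 10:40-11:50, 14:20-17:45.
Those are the intersection windows.
The first common window of at least 30 minutes is 10:40-11:50, so the earliest start is 10:40.

10:40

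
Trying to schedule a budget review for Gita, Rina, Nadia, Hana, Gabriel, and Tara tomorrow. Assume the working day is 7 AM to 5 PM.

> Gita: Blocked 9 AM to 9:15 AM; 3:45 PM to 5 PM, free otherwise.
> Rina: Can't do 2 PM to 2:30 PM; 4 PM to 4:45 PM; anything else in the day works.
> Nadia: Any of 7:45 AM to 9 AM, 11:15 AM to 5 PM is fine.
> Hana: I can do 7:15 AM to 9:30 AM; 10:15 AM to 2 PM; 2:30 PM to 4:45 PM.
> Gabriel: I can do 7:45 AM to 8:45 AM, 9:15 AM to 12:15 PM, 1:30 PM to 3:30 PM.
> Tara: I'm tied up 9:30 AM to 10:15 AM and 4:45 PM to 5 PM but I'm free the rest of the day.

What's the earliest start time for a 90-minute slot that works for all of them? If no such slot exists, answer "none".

Gita free: 07:00-09:00, 09:15-15:45 (invert busy blocks within the working day).
Rina free: 07:00-14:00, 14:30-16:00, 16:45-17:00 (invert busy blocks within the working day).
Nadia free: 07:45-09:00, 11:15-17:00.
Hana free: 07:15-09:30, 10:15-14:00, 14:30-16:45.
Gabriel free: 07:45-08:45, 09:15-12:15, 13:30-15:30.
Tara free: 07:00-09:30, 10:15-16:45 (invert busy blocks within the working day).
Gita ∩ Rina: 07:00-09:00, 09:15-14:00, 14:30-15:45.
Gita ∩ Rina ∩ Nadia: 07:45-09:00, 11:15-14:00, 14:30-15:45.
Gita ∩ Rina ∩ Nadia ∩ Hana: 07:45-09:00, 11:15-14:00, 14:30-15:45.
Gita ∩ Rina ∩ Nadia ∩ Hana ∩ Gabriel: 07:45-08:45, 11:15-12:15, 13:30-14:00, 14:30-15:30.
Gita ∩ Rina ∩ Nadia ∩ Hana ∩ Gabriel ∩ Tara: 07:45-08:45, 11:15-12:15, 13:30-14:00, 14:30-15:30.
Those are the intersection windows.
No common window is at least 90 minutes long.

none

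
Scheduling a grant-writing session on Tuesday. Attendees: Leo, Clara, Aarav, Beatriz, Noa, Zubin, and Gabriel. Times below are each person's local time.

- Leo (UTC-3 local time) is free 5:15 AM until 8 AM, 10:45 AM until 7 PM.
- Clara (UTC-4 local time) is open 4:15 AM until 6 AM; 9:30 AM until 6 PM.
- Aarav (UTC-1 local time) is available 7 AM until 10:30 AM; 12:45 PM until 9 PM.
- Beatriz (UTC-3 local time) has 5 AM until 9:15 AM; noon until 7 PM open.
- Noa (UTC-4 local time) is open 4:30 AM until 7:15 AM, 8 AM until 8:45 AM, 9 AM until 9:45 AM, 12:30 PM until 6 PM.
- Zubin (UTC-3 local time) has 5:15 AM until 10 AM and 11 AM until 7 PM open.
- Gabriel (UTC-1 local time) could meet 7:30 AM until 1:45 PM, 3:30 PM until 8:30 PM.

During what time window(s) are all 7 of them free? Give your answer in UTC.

08:30-10:00, 16:30-21:30

Leo in UTC: 08:15-11:00, 13:45-22:00 (add 3h to convert from UTC-3).
Clara in UTC: 08:15-10:00, 13:30-22:00 (add 4h to convert from UTC-4).
Aarav in UTC: 08:00-11:30, 13:45-22:00 (add 1h to convert from UTC-1).
Beatriz in UTC: 08:00-12:15, 15:00-22:00 (add 3h to convert from UTC-3).
Noa in UTC: 08:30-11:15, 12:00-12:45, 13:00-13:45, 16:30-22:00 (add 4h to convert from UTC-4).
Zubin in UTC: 08:15-13:00, 14:00-22:00 (add 3h to convert from UTC-3).
Gabriel in UTC: 08:30-14:45, 16:30-21:30 (add 1h to convert from UTC-1).
Leo ∩ Clara: 08:15-10:00, 13:45-22:00.
Leo ∩ Clara ∩ Aarav: 08:15-10:00, 13:45-22:00.
Leo ∩ Clara ∩ Aarav ∩ Beatriz: 08:15-10:00, 15:00-22:00.
Leo ∩ Clara ∩ Aarav ∩ Beatriz ∩ Noa: 08:30-10:00, 16:30-22:00.
Leo ∩ Clara ∩ Aarav ∩ Beatriz ∩ Noa ∩ Zubin: 08:30-10:00, 16:30-22:00.
Leo ∩ Clara ∩ Aarav ∩ Beatriz ∩ Noa ∩ Zubin ∩ Gabriel: 08:30-10:00, 16:30-21:30.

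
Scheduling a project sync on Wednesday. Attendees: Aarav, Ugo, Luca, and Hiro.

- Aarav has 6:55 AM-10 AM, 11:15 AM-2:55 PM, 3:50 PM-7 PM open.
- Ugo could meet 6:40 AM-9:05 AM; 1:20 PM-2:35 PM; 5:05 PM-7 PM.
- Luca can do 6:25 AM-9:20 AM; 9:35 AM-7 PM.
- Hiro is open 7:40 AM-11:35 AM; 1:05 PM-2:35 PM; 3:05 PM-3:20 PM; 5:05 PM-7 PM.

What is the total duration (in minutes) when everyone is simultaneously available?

Aarav ∩ Ugo: 06:55-09:05, 13:20-14:35, 17:05-19:00.
Aarav ∩ Ugo ∩ Luca: 06:55-09:05, 13:20-14:35, 17:05-19:00.
Aarav ∩ Ugo ∩ Luca ∩ Hiro: 07:40-09:05, 13:20-14:35, 17:05-19:00.
Summing the common windows: 85 + 75 + 115 = 275 minutes.

275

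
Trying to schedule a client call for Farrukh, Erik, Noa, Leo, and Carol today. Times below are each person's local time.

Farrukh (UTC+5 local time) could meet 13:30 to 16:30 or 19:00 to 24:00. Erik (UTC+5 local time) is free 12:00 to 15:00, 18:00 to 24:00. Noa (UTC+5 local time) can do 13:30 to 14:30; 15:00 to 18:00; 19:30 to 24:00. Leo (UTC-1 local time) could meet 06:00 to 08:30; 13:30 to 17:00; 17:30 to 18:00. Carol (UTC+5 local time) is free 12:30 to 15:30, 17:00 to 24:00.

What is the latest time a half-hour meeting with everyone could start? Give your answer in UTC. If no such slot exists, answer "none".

18:30

Farrukh in UTC: 08:30-11:30, 14:00-19:00 (subtract 5h to convert from UTC+5).
Erik in UTC: 07:00-10:00, 13:00-19:00 (subtract 5h to convert from UTC+5).
Noa in UTC: 08:30-09:30, 10:00-13:00, 14:30-19:00 (subtract 5h to convert from UTC+5).
Leo in UTC: 07:00-09:30, 14:30-18:00, 18:30-19:00 (add 1h to convert from UTC-1).
Carol in UTC: 07:30-10:30, 12:00-19:00 (subtract 5h to convert from UTC+5).
Farrukh ∩ Erik: 08:30-10:00, 14:00-19:00.
Farrukh ∩ Erik ∩ Noa: 08:30-09:30, 14:30-19:00.
Farrukh ∩ Erik ∩ Noa ∩ Leo: 08:30-09:30, 14:30-18:00, 18:30-19:00.
Farrukh ∩ Erik ∩ Noa ∩ Leo ∩ Carol: 08:30-09:30, 14:30-18:00, 18:30-19:00.
Those are the intersection windows.
The last common window of at least 30 minutes is 18:30-19:00; a 30-minute meeting can start as late as 18:30 and still end by 19:00.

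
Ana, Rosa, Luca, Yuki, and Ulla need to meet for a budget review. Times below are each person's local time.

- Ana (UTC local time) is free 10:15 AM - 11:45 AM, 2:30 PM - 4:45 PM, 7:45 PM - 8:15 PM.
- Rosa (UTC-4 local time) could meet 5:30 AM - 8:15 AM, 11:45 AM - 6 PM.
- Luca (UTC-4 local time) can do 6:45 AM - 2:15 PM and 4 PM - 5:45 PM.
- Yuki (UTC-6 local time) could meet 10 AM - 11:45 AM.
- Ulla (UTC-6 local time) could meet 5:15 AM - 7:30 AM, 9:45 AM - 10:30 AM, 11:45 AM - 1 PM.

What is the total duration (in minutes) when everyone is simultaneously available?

Ana in UTC: 10:15-11:45, 14:30-16:45, 19:45-20:15.
Rosa in UTC: 09:30-12:15, 15:45-22:00 (add 4h to convert from UTC-4).
Luca in UTC: 10:45-18:15, 20:00-21:45 (add 4h to convert from UTC-4).
Yuki in UTC: 16:00-17:45 (add 6h to convert from UTC-6).
Ulla in UTC: 11:15-13:30, 15:45-16:30, 17:45-19:00 (add 6h to convert from UTC-6).
Ana ∩ Rosa: 10:15-11:45, 15:45-16:45, 19:45-20:15.
Ana ∩ Rosa ∩ Luca: 10:45-11:45, 15:45-16:45, 20:00-20:15.
Ana ∩ Rosa ∩ Luca ∩ Yuki: 16:00-16:45.
Ana ∩ Rosa ∩ Luca ∩ Yuki ∩ Ulla: 16:00-16:30.
Those are the intersection windows.
That's a single block of 30 minutes.

30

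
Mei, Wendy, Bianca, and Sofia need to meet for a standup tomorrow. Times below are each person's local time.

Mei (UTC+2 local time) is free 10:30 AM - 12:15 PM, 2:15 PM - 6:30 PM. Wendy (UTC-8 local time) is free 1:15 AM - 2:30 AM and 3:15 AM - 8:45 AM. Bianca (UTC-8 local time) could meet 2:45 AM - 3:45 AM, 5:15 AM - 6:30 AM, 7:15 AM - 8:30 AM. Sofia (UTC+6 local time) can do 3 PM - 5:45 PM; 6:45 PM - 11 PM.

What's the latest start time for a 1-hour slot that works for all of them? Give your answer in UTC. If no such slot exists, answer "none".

Mei in UTC: 08:30-10:15, 12:15-16:30 (subtract 2h to convert from UTC+2).
Wendy in UTC: 09:15-10:30, 11:15-16:45 (add 8h to convert from UTC-8).
Bianca in UTC: 10:45-11:45, 13:15-14:30, 15:15-16:30 (add 8h to convert from UTC-8).
Sofia in UTC: 09:00-11:45, 12:45-17:00 (subtract 6h to convert from UTC+6).
Mei ∩ Wendy: 09:15-10:15, 12:15-16:30.
Mei ∩ Wendy ∩ Bianca: 13:15-14:30, 15:15-16:30.
Mei ∩ Wendy ∩ Bianca ∩ Sofia: 13:15-14:30, 15:15-16:30.
So the common availability across everyone is 13:15-14:30, 15:15-16:30.
The last common window of at least 60 minutes is 15:15-16:30; a 60-minute meeting can start as late as 15:30 and still end by 16:30.

15:30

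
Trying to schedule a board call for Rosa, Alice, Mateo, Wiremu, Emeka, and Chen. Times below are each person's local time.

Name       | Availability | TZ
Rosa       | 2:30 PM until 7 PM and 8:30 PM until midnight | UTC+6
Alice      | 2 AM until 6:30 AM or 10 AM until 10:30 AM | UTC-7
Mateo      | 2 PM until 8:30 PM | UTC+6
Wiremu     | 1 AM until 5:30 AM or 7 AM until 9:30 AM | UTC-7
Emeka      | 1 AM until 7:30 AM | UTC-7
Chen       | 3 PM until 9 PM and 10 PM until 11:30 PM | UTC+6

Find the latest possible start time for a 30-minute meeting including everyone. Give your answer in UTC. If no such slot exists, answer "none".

Rosa in UTC: 08:30-13:00, 14:30-18:00 (subtract 6h to convert from UTC+6).
Alice in UTC: 09:00-13:30, 17:00-17:30 (add 7h to convert from UTC-7).
Mateo in UTC: 08:00-14:30 (subtract 6h to convert from UTC+6).
Wiremu in UTC: 08:00-12:30, 14:00-16:30 (add 7h to convert from UTC-7).
Emeka in UTC: 08:00-14:30 (add 7h to convert from UTC-7).
Chen in UTC: 09:00-15:00, 16:00-17:30 (subtract 6h to convert from UTC+6).
Rosa ∩ Alice: 09:00-13:00, 17:00-17:30.
Rosa ∩ Alice ∩ Mateo: 09:00-13:00.
Rosa ∩ Alice ∩ Mateo ∩ Wiremu: 09:00-12:30.
Rosa ∩ Alice ∩ Mateo ∩ Wiremu ∩ Emeka: 09:00-12:30.
Rosa ∩ Alice ∩ Mateo ∩ Wiremu ∩ Emeka ∩ Chen: 09:00-12:30.
The last common window of at least 30 minutes is 09:00-12:30; a 30-minute meeting can start as late as 12:00 and still end by 12:30.

12:00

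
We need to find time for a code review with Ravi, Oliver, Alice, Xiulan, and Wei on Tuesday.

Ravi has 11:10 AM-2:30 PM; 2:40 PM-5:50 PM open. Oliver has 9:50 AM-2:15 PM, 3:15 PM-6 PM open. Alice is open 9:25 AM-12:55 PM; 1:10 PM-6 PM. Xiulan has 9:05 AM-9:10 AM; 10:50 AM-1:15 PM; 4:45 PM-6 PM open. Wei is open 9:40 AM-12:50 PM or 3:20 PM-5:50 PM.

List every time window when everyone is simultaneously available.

11:10-12:50, 16:45-17:50

Ravi ∩ Oliver: 11:10-14:15, 15:15-17:50.
Ravi ∩ Oliver ∩ Alice: 11:10-12:55, 13:10-14:15, 15:15-17:50.
Ravi ∩ Oliver ∩ Alice ∩ Xiulan: 11:10-12:55, 13:10-13:15, 16:45-17:50.
Ravi ∩ Oliver ∩ Alice ∩ Xiulan ∩ Wei: 11:10-12:50, 16:45-17:50.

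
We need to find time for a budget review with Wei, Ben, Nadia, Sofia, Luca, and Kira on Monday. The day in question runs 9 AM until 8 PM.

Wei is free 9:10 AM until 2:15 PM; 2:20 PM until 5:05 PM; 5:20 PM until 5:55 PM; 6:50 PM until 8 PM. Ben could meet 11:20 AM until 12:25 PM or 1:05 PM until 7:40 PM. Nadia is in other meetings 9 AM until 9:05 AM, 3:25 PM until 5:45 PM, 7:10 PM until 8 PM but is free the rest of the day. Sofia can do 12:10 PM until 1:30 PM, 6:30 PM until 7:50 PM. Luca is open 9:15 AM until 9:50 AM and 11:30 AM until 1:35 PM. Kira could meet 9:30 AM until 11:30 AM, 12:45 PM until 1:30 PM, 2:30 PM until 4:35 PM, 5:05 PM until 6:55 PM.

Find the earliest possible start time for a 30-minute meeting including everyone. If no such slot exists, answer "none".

Wei free: 09:10-14:15, 14:20-17:05, 17:20-17:55, 18:50-20:00.
Ben free: 11:20-12:25, 13:05-19:40.
Nadia free: 09:05-15:25, 17:45-19:10 (invert busy blocks within the working day).
Sofia free: 12:10-13:30, 18:30-19:50.
Luca free: 09:15-09:50, 11:30-13:35.
Kira free: 09:30-11:30, 12:45-13:30, 14:30-16:35, 17:05-18:55.
Wei ∩ Ben: 11:20-12:25, 13:05-14:15, 14:20-17:05, 17:20-17:55, 18:50-19:40.
Wei ∩ Ben ∩ Nadia: 11:20-12:25, 13:05-14:15, 14:20-15:25, 17:45-17:55, 18:50-19:10.
Wei ∩ Ben ∩ Nadia ∩ Sofia: 12:10-12:25, 13:05-13:30, 18:50-19:10.
Wei ∩ Ben ∩ Nadia ∩ Sofia ∩ Luca: 12:10-12:25, 13:05-13:30.
Wei ∩ Ben ∩ Nadia ∩ Sofia ∩ Luca ∩ Kira: 13:05-13:30.
No common window is at least 30 minutes long.

none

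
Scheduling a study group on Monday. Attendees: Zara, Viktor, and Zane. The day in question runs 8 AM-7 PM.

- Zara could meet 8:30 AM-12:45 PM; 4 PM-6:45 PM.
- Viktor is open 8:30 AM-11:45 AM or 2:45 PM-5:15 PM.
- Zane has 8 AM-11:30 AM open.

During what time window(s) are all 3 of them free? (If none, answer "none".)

08:30-11:30

Zara ∩ Viktor: 08:30-11:45, 16:00-17:15.
Zara ∩ Viktor ∩ Zane: 08:30-11:30.
So the common availability across everyone is 08:30-11:30.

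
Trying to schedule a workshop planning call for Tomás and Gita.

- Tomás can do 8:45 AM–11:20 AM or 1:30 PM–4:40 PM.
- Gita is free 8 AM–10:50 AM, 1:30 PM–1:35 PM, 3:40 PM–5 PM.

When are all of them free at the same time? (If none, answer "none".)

Tomás ∩ Gita: 08:45-10:50, 13:30-13:35, 15:40-16:40.

08:45-10:50, 13:30-13:35, 15:40-16:40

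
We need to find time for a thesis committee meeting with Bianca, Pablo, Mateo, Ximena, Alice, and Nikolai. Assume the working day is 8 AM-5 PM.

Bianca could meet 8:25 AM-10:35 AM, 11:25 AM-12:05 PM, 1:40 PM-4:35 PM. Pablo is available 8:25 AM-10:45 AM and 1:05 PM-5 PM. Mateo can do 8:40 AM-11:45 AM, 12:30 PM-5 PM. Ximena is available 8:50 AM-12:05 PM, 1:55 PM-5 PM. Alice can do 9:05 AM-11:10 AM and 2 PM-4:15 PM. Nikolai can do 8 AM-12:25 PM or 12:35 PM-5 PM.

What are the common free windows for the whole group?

09:05-10:35, 14:00-16:15

Bianca ∩ Pablo: 08:25-10:35, 13:40-16:35.
Bianca ∩ Pablo ∩ Mateo: 08:40-10:35, 13:40-16:35.
Bianca ∩ Pablo ∩ Mateo ∩ Ximena: 08:50-10:35, 13:55-16:35.
Bianca ∩ Pablo ∩ Mateo ∩ Ximena ∩ Alice: 09:05-10:35, 14:00-16:15.
Bianca ∩ Pablo ∩ Mateo ∩ Ximena ∩ Alice ∩ Nikolai: 09:05-10:35, 14:00-16:15.
So the common availability across everyone is 09:05-10:35, 14:00-16:15.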